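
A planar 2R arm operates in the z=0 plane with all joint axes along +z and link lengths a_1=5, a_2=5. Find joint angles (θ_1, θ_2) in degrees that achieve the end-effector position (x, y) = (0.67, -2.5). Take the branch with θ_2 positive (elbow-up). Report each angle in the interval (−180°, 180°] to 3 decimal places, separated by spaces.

-149.997 150.000

cos θ_2 = (6.6989−5²−5²)/(2·5·5) = -0.8660; θ_2 = 149.9996° (elbow-up)
β = atan2(-2.5000,0.6700) = -74.9973°; ψ = atan2(2.5000,0.6699) = 74.9998°
θ_1 = β − ψ = -149.9971°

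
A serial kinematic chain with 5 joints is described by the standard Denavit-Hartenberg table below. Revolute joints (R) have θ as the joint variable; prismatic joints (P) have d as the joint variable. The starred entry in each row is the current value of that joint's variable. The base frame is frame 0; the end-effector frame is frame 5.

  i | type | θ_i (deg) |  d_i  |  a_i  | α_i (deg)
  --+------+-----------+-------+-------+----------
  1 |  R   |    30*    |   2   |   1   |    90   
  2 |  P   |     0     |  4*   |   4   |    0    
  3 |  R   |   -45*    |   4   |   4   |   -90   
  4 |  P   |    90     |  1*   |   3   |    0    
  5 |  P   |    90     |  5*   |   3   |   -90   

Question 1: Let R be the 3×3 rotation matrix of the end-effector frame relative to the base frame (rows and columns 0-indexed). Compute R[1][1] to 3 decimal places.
End-effector y-axis (col 1 of R) = (-0.6124,-0.3536,-0.7071)
R[1][1] = -0.3536

-0.354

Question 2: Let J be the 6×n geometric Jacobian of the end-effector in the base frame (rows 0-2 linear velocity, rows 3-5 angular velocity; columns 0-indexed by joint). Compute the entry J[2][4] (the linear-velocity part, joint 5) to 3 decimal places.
prismatic axis z_4 = (0.6124,0.3536,0.7071)
J_v[:, 4] = z_4; J_ω[:, 4] = (0,0,0)
entry J[2][4] = 0.7071

0.707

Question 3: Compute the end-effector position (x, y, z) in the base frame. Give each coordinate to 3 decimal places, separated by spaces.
11.117 0.645 5.536

after link 1: o_1 = (0.8660, 0.5000, 2.0000)
after link 2: o_2 = (6.3301, -0.9641, 2.0000)
after link 3: o_3 = (10.7796, -3.0140, -0.8284)
after link 4: o_4 = (9.8920, -0.0624, -0.1213)
after link 5: o_5 = (11.1167, 0.6447, 5.5355)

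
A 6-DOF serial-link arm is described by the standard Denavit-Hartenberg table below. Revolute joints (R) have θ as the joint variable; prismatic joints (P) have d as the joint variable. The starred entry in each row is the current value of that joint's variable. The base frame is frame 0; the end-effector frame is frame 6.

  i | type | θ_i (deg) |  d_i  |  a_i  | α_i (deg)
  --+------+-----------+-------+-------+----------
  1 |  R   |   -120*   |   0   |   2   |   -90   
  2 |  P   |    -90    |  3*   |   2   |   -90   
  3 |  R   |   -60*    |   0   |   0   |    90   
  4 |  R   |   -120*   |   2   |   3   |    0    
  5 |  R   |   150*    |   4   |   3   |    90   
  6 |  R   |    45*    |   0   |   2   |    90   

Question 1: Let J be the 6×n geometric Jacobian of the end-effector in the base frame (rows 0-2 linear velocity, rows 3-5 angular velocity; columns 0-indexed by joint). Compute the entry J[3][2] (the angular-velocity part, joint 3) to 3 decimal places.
-0.500

axis z_2 = (-0.5000,-0.8660,-0.0000); lever o_n−o_2 = (5.1480,-2.5208,-5.2595)
cross product → J_v[:, 2] = (4.5548,-2.6297,5.7187)
J_ω[:, 2] = z_2
entry J[3][2] = -0.5000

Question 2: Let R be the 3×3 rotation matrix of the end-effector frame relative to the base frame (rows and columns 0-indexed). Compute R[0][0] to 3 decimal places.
End-effector x-axis (col 0 of R) = (0.5887,-0.7481,-0.3062)
R[0][0] = 0.5887

0.589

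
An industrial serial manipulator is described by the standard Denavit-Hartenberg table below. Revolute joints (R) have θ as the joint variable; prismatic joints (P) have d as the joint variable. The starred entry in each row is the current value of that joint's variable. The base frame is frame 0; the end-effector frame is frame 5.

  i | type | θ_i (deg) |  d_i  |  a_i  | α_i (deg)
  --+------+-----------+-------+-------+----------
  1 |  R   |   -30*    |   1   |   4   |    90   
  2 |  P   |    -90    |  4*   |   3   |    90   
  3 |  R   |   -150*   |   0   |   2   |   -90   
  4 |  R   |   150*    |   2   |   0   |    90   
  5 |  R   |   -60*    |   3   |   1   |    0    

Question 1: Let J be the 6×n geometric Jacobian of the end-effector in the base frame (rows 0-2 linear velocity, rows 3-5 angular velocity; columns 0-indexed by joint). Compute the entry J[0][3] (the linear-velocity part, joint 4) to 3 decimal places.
axis z_3 = (0.4330,0.7500,-0.5000); lever o_n−o_3 = (3.2243,-0.1115,0.3571)
cross product → J_v[:, 3] = (0.2120,-1.7667,-2.4665)
J_ω[:, 3] = z_3
entry J[0][3] = 0.2120

0.212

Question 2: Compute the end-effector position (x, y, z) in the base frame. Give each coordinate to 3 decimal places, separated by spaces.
after link 1: o_1 = (3.4641, -2.0000, 1.0000)
after link 2: o_2 = (1.4641, -5.4641, -2.0000)
after link 3: o_3 = (1.9641, -4.5981, -0.2679)
after link 4: o_4 = (2.8301, -3.0981, -1.2679)
after link 5: o_5 = (5.1884, -4.7096, 0.0891)

5.188 -4.710 0.089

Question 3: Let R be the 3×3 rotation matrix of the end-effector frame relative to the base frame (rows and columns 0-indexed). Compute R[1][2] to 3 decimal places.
End-effector z-axis (col 2 of R) = (0.8750,-0.2165,0.4330)
R[1][2] = -0.2165

-0.217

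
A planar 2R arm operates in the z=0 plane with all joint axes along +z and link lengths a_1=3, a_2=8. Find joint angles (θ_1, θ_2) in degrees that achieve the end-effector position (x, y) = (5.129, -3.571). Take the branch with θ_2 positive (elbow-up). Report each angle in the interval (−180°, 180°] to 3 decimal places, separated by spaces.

-150.005 135.000

cos θ_2 = (39.0587−3²−8²)/(2·3·8) = -0.7071; θ_2 = 135.0003° (elbow-up)
β = atan2(-3.5710,5.1290) = -34.8471°; ψ = atan2(5.6568,-2.6569) = 115.1584°
θ_1 = β − ψ = -150.0055°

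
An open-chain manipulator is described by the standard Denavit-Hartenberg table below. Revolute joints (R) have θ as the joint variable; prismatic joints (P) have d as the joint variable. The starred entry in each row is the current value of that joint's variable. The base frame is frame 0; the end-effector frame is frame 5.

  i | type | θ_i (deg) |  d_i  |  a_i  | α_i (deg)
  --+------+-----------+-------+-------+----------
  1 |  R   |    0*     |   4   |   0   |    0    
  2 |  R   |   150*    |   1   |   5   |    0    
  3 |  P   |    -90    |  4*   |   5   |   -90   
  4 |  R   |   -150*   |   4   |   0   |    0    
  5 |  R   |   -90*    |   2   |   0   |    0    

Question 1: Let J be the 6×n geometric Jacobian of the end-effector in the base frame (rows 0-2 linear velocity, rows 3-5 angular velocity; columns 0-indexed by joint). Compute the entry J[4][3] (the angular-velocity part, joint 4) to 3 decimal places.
0.500

axis z_3 = (-0.8660,0.5000,0.0000); lever o_n−o_3 = (-5.1962,3.0000,0.0000)
cross product → J_v[:, 3] = (-0.0000,-0.0000,0.0000)
J_ω[:, 3] = z_3
entry J[4][3] = 0.5000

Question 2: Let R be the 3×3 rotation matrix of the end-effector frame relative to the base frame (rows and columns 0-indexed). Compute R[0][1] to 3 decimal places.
End-effector y-axis (col 1 of R) = (-0.4330,-0.7500,0.5000)
R[0][1] = -0.4330

-0.433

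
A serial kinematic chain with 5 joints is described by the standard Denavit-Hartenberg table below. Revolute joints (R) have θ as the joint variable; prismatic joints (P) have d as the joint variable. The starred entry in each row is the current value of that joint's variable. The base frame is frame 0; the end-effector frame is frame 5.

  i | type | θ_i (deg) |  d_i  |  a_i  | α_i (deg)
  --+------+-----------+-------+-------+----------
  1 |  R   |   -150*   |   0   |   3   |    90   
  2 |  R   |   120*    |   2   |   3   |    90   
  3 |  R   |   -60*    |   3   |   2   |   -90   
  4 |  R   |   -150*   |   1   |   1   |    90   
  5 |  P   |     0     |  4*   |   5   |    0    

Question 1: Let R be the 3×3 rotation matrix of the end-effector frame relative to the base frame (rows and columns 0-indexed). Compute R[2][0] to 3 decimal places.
-0.125

End-effector x-axis (col 0 of R) = (-0.9375,0.3248,-0.1250)
R[2][0] = -0.1250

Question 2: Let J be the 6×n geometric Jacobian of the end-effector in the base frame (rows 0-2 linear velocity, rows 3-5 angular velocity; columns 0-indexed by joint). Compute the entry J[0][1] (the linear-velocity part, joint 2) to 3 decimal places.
axis z_1 = (-0.5000,0.8660,0.0000); lever o_n−o_1 = (-4.8529,5.2811,2.3660)
cross product → J_v[:, 1] = (2.0490,1.1830,1.5622)
J_ω[:, 1] = z_1
entry J[0][1] = 2.0490

2.049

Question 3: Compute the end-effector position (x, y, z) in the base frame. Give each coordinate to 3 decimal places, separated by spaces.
after link 1: o_1 = (-2.5981, -1.5000, 0.0000)
after link 2: o_2 = (-2.2990, 0.9821, 2.5981)
after link 3: o_3 = (-3.2500, -1.5670, 4.9641)
after link 4: o_4 = (-4.0625, -0.5927, 5.5891)
after link 5: o_5 = (-7.4510, 3.7811, 2.3660)

-7.451 3.781 2.366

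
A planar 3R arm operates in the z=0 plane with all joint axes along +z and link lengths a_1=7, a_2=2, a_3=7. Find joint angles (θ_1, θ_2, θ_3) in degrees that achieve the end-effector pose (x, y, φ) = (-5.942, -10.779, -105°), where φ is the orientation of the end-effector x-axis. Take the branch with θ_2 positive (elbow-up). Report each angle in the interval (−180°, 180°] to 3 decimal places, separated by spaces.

wrist centre = target − a_3·(cos φ, sin φ) = (-4.1303, -4.0175)
cos θ_2 = (33.1996−7²−2²)/(2·7·2) = -0.7072; θ_2 = 135.0042° (elbow-up)
β = atan2(-4.0175,-4.1303) = -135.7928°; ψ = atan2(1.4141,5.5857) = 14.2069°
θ_1 = β − ψ = -149.9997°
θ_3 = φ − θ_1 − θ_2 = -90.0045° (wrapped to (-180°,180°])

-150.000 135.004 -90.004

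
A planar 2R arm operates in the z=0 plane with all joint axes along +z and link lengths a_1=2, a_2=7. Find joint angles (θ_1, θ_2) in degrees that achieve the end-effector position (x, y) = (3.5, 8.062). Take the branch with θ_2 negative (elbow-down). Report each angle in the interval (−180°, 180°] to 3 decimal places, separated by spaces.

90.009 -30.012

cos θ_2 = (77.2458−2²−7²)/(2·2·7) = 0.8659; θ_2 = -30.0117° (elbow-down)
β = atan2(8.0620,3.5000) = 66.5326°; ψ = atan2(-3.5012,8.0615) = -23.4762°
θ_1 = β − ψ = 90.0088°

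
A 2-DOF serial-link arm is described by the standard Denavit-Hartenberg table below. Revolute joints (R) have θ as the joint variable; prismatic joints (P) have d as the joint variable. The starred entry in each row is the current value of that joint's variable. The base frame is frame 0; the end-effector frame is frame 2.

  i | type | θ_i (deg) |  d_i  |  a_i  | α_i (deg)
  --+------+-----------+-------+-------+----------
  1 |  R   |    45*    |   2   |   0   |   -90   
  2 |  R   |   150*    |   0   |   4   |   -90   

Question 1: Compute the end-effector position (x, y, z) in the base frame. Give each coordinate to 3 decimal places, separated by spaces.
after link 1: o_1 = (0.0000, 0.0000, 2.0000)
after link 2: o_2 = (-2.4495, -2.4495, 0.0000)

-2.449 -2.449 0.000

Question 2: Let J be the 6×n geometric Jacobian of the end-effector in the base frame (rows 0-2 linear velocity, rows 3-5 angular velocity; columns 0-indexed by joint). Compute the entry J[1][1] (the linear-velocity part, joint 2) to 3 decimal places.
axis z_1 = (-0.7071,0.7071,0.0000); lever o_n−o_1 = (-2.4495,-2.4495,-2.0000)
cross product → J_v[:, 1] = (-1.4142,-1.4142,3.4641)
J_ω[:, 1] = z_1
entry J[1][1] = -1.4142

-1.414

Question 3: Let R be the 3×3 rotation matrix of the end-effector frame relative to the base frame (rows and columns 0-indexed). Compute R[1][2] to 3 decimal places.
End-effector z-axis (col 2 of R) = (-0.3536,-0.3536,0.8660)
R[1][2] = -0.3536

-0.354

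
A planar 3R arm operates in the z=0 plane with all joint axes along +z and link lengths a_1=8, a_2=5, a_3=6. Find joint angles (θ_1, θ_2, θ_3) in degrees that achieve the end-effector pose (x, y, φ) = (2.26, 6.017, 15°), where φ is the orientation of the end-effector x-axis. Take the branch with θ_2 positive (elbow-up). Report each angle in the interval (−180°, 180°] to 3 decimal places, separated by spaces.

wrist centre = target − a_3·(cos φ, sin φ) = (-3.5356, 4.4641)
cos θ_2 = (32.4282−8²−5²)/(2·8·5) = -0.7071; θ_2 = 135.0033° (elbow-up)
β = atan2(4.4641,-3.5356) = 128.3792°; ψ = atan2(3.5353,4.4643) = 38.3763°
θ_1 = β − ψ = 90.0029°
θ_3 = φ − θ_1 − θ_2 = 149.9938° (wrapped to (-180°,180°])

90.003 135.003 149.994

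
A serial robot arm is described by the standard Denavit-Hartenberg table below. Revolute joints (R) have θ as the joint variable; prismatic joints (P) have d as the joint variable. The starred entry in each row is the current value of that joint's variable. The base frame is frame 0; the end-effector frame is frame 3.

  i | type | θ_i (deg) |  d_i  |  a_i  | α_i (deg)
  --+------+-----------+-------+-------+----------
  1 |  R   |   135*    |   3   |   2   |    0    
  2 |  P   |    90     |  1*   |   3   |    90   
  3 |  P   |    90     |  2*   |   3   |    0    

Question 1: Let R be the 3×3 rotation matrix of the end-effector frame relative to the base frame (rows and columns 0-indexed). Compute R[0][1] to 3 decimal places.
End-effector y-axis (col 1 of R) = (0.7071,0.7071,0.0000)
R[0][1] = 0.7071

0.707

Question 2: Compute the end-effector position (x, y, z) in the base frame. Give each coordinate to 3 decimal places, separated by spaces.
-4.950 0.707 7.000

after link 1: o_1 = (-1.4142, 1.4142, 3.0000)
after link 2: o_2 = (-3.5355, -0.7071, 4.0000)
after link 3: o_3 = (-4.9497, 0.7071, 7.0000)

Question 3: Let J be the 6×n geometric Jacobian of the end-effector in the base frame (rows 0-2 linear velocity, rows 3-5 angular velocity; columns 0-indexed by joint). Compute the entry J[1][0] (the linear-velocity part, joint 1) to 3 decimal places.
-4.950

axis z_0 = ẑ; lever o_n−o_0 = (-4.9497,0.7071,7.0000)
cross product → J_v[:, 0] = (-0.7071,-4.9497,0.0000)
J_ω[:, 0] = z_0
entry J[1][0] = -4.9497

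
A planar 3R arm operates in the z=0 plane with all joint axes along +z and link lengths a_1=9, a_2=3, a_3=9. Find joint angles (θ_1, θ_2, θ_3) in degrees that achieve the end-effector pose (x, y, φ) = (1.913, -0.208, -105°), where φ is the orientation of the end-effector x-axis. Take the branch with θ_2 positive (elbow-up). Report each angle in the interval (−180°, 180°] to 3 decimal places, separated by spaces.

wrist centre = target − a_3·(cos φ, sin φ) = (4.2424, 8.4853)
cos θ_2 = (89.9986−9²−3²)/(2·9·3) = -0.0000; θ_2 = 90.0015° (elbow-up)
β = atan2(8.4853,4.2424) = 63.4365°; ψ = atan2(3.0000,8.9999) = 18.4351°
θ_1 = β − ψ = 45.0014°
θ_3 = φ − θ_1 − θ_2 = 119.9971° (wrapped to (-180°,180°])

45.001 90.002 119.997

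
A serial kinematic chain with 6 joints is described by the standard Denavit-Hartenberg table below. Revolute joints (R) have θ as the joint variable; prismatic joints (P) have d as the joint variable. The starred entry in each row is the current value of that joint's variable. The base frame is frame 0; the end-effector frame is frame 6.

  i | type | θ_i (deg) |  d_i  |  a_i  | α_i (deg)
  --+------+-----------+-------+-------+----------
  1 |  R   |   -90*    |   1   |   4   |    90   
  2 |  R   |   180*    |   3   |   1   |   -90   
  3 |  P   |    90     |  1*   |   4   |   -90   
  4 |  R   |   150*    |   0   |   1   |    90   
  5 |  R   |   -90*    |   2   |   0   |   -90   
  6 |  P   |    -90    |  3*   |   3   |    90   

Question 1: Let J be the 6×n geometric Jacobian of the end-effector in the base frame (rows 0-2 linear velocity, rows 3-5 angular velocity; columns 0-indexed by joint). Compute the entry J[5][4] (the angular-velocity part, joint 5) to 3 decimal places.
axis z_4 = (0.5000,-0.0000,0.8660); lever o_n−o_4 = (-0.0981,-0.0000,5.8301)
cross product → J_v[:, 4] = (0.0000,-3.0000,-0.0000)
J_ω[:, 4] = z_4
entry J[5][4] = 0.8660

0.866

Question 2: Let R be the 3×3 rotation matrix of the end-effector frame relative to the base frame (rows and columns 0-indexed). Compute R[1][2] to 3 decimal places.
-1.000

End-effector z-axis (col 2 of R) = (0.0000,-1.0000,-0.0000)
R[1][2] = -1.0000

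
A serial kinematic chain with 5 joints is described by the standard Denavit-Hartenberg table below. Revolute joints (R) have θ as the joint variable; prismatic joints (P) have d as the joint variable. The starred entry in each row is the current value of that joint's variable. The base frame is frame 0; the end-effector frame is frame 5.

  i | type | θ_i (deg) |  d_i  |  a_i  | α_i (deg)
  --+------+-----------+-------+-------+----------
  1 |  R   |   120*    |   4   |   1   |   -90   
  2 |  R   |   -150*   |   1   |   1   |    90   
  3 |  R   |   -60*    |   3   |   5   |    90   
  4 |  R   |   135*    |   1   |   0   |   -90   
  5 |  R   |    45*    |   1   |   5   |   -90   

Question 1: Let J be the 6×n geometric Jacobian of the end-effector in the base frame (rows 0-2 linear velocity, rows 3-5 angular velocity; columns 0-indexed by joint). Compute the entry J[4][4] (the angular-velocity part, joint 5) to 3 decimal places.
axis z_4 = (-0.8602,0.2652,0.4356); lever o_n−o_4 = (-2.8566,-4.1427,-0.8235)
cross product → J_v[:, 4] = (1.5862,-1.9527,4.3210)
J_ω[:, 4] = z_4
entry J[4][4] = 0.2652

0.265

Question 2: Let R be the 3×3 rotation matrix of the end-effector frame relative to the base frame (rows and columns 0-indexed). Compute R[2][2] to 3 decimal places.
0.864

End-effector z-axis (col 2 of R) = (0.3172,-0.3905,0.8642)
R[2][2] = 0.8642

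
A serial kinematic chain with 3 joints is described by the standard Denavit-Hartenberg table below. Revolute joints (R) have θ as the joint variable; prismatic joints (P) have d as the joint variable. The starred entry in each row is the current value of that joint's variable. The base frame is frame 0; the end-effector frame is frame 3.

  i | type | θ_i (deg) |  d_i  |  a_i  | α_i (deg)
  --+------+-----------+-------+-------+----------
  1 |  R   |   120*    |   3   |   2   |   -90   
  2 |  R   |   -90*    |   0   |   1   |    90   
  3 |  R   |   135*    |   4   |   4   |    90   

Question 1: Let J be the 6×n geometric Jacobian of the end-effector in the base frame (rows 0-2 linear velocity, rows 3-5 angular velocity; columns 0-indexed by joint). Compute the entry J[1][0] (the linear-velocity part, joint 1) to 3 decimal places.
axis z_0 = ẑ; lever o_n−o_0 = (-1.4495,-3.1463,1.1716)
cross product → J_v[:, 0] = (3.1463,-1.4495,0.0000)
J_ω[:, 0] = z_0
entry J[1][0] = -1.4495

-1.449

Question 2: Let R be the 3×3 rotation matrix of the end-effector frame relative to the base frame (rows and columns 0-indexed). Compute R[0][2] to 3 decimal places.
-0.612

End-effector z-axis (col 2 of R) = (-0.6124,-0.3536,0.7071)
R[0][2] = -0.6124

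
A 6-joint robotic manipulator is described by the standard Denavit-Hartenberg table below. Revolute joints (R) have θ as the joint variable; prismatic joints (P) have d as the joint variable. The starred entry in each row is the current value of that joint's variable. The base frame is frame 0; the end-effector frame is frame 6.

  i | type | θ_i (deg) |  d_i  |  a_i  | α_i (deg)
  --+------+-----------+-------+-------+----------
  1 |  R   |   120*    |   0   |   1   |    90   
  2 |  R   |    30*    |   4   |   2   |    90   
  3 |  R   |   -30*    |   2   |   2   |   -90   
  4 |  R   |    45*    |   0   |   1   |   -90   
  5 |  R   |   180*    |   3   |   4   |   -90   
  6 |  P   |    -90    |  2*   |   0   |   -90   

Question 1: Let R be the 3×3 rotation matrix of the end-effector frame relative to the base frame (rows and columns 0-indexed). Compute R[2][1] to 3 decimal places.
-0.250

End-effector y-axis (col 1 of R) = (-0.5335,-0.8080,-0.2500)
R[2][1] = -0.2500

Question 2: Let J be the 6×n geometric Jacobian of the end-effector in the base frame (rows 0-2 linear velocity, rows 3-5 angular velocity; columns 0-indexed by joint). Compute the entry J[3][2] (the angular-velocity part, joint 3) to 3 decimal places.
-0.250

axis z_2 = (-0.2500,0.4330,-0.8660); lever o_n−o_2 = (2.3791,1.5861,-2.2031)
cross product → J_v[:, 2] = (0.4196,-2.6111,-1.4267)
J_ω[:, 2] = z_2
entry J[3][2] = -0.2500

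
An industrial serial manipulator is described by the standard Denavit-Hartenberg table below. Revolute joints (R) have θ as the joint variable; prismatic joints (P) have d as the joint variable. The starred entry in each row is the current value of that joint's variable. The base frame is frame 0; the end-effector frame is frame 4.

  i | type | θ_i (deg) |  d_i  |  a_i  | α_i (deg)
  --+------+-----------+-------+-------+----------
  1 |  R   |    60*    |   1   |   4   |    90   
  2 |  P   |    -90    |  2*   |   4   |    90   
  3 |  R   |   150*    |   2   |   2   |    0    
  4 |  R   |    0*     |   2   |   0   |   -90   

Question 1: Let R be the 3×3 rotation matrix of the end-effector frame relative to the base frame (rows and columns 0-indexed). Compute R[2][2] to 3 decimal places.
End-effector z-axis (col 2 of R) = (-0.7500,0.4330,0.5000)
R[2][2] = 0.5000

0.500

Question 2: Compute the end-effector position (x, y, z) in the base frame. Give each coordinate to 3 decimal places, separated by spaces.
2.598 -1.500 -1.268

after link 1: o_1 = (2.0000, 3.4641, 1.0000)
after link 2: o_2 = (3.7321, 2.4641, -3.0000)
after link 3: o_3 = (3.5981, 0.2321, -1.2679)
after link 4: o_4 = (2.5981, -1.5000, -1.2679)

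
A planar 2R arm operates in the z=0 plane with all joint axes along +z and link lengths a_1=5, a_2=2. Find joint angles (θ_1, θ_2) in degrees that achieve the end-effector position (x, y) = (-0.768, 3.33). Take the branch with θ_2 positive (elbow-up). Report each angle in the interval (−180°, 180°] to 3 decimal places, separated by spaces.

cos θ_2 = (11.6787−5²−2²)/(2·5·2) = -0.8661; θ_2 = 150.0044° (elbow-up)
β = atan2(3.3300,-0.7680) = 102.9871°; ψ = atan2(0.9999,3.2679) = 17.0125°
θ_1 = β − ψ = 85.9746°

85.975 150.004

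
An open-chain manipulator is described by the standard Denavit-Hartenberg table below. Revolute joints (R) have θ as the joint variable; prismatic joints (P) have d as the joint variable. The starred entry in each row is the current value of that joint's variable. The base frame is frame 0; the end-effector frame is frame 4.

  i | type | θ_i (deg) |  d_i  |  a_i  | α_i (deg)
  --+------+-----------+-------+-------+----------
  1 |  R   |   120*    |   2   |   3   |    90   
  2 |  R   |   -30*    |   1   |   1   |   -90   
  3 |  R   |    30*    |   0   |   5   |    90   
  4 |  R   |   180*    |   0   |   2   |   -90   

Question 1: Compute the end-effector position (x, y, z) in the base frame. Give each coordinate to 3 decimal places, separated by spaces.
-3.491 5.047 0.201

after link 1: o_1 = (-1.5000, 2.5981, 2.0000)
after link 2: o_2 = (-1.0670, 3.8481, 1.5000)
after link 3: o_3 = (-5.1071, 5.8457, -0.6651)
after link 4: o_4 = (-3.4910, 5.0466, 0.2010)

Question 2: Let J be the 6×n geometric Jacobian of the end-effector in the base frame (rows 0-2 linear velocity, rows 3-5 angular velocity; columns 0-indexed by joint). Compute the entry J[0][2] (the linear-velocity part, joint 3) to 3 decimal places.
-1.600

axis z_2 = (-0.2500,0.4330,0.8660); lever o_n−o_2 = (-2.4240,1.1986,-1.2990)
cross product → J_v[:, 2] = (-1.6005,-2.4240,0.7500)
J_ω[:, 2] = z_2
entry J[0][2] = -1.6005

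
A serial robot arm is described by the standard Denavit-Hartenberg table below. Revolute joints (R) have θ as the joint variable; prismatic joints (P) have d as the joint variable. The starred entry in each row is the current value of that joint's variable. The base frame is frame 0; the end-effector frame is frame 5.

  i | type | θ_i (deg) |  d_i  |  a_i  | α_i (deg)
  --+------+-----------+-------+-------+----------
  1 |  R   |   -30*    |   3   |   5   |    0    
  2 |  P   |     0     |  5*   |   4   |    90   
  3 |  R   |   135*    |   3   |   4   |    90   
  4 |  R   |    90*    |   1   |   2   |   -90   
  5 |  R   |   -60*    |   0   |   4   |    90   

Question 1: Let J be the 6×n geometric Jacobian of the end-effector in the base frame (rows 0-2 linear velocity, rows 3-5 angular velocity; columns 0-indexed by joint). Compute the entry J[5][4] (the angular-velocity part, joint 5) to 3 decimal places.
-0.707

axis z_4 = (0.6124,-0.3536,-0.7071); lever o_n−o_4 = (1.1213,-2.9568,2.4495)
cross product → J_v[:, 4] = (-2.9568,-2.2929,-1.4142)
J_ω[:, 4] = z_4
entry J[5][4] = -0.7071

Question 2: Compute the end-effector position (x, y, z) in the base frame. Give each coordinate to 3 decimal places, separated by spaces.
4.578 -10.726 13.985

after link 1: o_1 = (4.3301, -2.5000, 3.0000)
after link 2: o_2 = (7.7942, -4.5000, 8.0000)
after link 3: o_3 = (3.8447, -5.6839, 10.8284)
after link 4: o_4 = (3.4571, -7.7695, 11.5355)
after link 5: o_5 = (4.5784, -10.7263, 13.9850)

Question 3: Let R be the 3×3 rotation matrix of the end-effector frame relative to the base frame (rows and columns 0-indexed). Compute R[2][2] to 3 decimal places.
0.354

End-effector z-axis (col 2 of R) = (0.7392,0.5732,0.3536)
R[2][2] = 0.3536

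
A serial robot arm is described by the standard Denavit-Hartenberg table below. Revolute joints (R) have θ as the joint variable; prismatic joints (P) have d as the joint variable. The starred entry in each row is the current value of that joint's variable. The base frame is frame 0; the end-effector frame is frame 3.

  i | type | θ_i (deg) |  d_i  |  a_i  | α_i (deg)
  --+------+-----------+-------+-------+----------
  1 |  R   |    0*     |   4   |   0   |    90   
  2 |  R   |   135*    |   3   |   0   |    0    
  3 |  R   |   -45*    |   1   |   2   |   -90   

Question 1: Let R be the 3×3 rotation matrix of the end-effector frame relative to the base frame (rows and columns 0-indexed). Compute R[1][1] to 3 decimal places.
1.000

End-effector y-axis (col 1 of R) = (-0.0000,1.0000,-0.0000)
R[1][1] = 1.0000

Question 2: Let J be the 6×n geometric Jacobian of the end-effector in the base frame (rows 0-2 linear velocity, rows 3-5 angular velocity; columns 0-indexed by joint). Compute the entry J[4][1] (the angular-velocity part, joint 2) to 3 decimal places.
axis z_1 = (0.0000,-1.0000,0.0000); lever o_n−o_1 = (0.0000,-4.0000,2.0000)
cross product → J_v[:, 1] = (-2.0000,0.0000,0.0000)
J_ω[:, 1] = z_1
entry J[4][1] = -1.0000

-1.000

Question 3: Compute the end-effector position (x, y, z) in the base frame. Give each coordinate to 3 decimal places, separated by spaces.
after link 1: o_1 = (0.0000, 0.0000, 4.0000)
after link 2: o_2 = (0.0000, -3.0000, 4.0000)
after link 3: o_3 = (0.0000, -4.0000, 6.0000)

0.000 -4.000 6.000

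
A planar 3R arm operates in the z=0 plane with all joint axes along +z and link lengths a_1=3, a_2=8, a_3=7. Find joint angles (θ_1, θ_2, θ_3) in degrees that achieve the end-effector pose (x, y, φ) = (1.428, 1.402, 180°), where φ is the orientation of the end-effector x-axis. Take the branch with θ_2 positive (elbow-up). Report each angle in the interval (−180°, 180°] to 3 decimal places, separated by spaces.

-60.003 90.004 149.999

wrist centre = target − a_3·(cos φ, sin φ) = (8.4280, 1.4020)
cos θ_2 = (72.9968−3²−8²)/(2·3·8) = -0.0001; θ_2 = 90.0038° (elbow-up)
β = atan2(1.4020,8.4280) = 9.4447°; ψ = atan2(8.0000,2.9995) = 69.4473°
θ_1 = β − ψ = -60.0026°
θ_3 = φ − θ_1 − θ_2 = 149.9988° (wrapped to (-180°,180°])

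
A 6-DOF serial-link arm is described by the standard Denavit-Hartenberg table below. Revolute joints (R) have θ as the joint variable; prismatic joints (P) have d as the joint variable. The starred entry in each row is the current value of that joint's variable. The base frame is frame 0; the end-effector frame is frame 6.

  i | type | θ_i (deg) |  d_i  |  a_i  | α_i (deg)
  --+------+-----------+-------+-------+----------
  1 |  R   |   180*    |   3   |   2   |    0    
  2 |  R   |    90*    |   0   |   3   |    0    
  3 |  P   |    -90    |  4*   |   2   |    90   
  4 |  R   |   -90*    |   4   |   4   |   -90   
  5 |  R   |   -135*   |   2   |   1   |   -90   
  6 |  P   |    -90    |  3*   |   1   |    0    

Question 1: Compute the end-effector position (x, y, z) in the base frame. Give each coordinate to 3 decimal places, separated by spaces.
after link 1: o_1 = (-2.0000, 0.0000, 3.0000)
after link 2: o_2 = (-2.0000, -3.0000, 3.0000)
after link 3: o_3 = (-4.0000, -3.0000, 7.0000)
after link 4: o_4 = (-4.0000, 1.0000, 3.0000)
after link 5: o_5 = (-6.0000, 1.7071, 3.7071)
after link 6: o_6 = (-7.0000, 3.8284, 1.5858)

-7.000 3.828 1.586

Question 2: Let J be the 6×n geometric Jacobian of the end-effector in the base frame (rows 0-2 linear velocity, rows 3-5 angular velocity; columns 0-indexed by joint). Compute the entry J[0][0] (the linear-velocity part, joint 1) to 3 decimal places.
-3.828

axis z_0 = ẑ; lever o_n−o_0 = (-7.0000,3.8284,1.5858)
cross product → J_v[:, 0] = (-3.8284,-7.0000,0.0000)
J_ω[:, 0] = z_0
entry J[0][0] = -3.8284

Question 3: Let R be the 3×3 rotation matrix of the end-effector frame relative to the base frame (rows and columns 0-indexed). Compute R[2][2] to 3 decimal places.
End-effector z-axis (col 2 of R) = (0.0000,0.7071,-0.7071)
R[2][2] = -0.7071

-0.707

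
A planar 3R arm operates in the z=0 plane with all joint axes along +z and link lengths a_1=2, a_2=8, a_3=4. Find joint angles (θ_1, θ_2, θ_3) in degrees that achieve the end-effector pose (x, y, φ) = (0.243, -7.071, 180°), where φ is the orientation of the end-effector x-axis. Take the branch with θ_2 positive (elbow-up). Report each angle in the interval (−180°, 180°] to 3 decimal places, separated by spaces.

-134.994 89.996 -135.002

wrist centre = target − a_3·(cos φ, sin φ) = (4.2430, -7.0710)
cos θ_2 = (68.0021−2²−8²)/(2·2·8) = 0.0001; θ_2 = 89.9963° (elbow-up)
β = atan2(-7.0710,4.2430) = -59.0339°; ψ = atan2(8.0000,2.0005) = 75.9602°
θ_1 = β − ψ = -134.9941°
θ_3 = φ − θ_1 − θ_2 = -135.0022° (wrapped to (-180°,180°])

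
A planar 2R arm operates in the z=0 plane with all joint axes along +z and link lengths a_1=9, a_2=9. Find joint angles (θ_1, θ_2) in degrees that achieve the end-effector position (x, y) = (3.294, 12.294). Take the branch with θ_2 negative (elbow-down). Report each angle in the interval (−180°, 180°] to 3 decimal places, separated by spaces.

120.002 -90.003

cos θ_2 = (161.9929−9²−9²)/(2·9·9) = -0.0000; θ_2 = -90.0025° (elbow-down)
β = atan2(12.2940,3.2940) = 75.0007°; ψ = atan2(-9.0000,8.9996) = -45.0013°
θ_1 = β − ψ = 120.0020°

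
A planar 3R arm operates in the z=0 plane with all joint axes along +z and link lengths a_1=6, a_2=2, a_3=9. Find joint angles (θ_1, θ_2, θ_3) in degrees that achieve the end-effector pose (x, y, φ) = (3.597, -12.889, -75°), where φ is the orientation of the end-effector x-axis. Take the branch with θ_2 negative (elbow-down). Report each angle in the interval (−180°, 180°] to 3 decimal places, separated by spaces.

-60.010 -150.023 135.033

wrist centre = target − a_3·(cos φ, sin φ) = (1.2676, -4.1957)
cos θ_2 = (19.2105−6²−2²)/(2·6·2) = -0.8662; θ_2 = -150.0233° (elbow-down)
β = atan2(-4.1957,1.2676) = -73.1890°; ψ = atan2(-0.9993,4.2675) = -13.1790°
θ_1 = β − ψ = -60.0099°
θ_3 = φ − θ_1 − θ_2 = 135.0333° (wrapped to (-180°,180°])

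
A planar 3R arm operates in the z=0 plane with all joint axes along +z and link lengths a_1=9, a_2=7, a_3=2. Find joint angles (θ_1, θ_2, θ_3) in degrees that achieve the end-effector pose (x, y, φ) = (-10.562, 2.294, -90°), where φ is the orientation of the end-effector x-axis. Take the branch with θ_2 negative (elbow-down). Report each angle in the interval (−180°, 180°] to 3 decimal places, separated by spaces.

-164.248 -90.003 164.251

wrist centre = target − a_3·(cos φ, sin φ) = (-10.5620, 4.2940)
cos θ_2 = (129.9943−9²−7²)/(2·9·7) = -0.0000; θ_2 = -90.0026° (elbow-down)
β = atan2(4.2940,-10.5620) = 157.8757°; ψ = atan2(-7.0000,8.9997) = -37.8760°
θ_1 = β − ψ = 195.7517°
θ_3 = φ − θ_1 − θ_2 = 164.2509° (wrapped to (-180°,180°])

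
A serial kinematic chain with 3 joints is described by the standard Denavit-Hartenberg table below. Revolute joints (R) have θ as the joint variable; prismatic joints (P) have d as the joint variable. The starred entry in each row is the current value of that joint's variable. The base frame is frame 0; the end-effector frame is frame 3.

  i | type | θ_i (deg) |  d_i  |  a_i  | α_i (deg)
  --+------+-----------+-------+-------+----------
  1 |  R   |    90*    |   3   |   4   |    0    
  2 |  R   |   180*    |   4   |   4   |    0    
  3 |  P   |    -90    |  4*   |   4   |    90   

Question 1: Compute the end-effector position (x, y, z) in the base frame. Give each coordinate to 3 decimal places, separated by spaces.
-4.000 0.000 11.000

after link 1: o_1 = (0.0000, 4.0000, 3.0000)
after link 2: o_2 = (-0.0000, 0.0000, 7.0000)
after link 3: o_3 = (-4.0000, 0.0000, 11.0000)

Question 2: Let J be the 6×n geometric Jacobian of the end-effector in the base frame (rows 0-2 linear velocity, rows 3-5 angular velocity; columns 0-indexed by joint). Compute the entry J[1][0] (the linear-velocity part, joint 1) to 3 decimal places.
axis z_0 = ẑ; lever o_n−o_0 = (-4.0000,0.0000,11.0000)
cross product → J_v[:, 0] = (-0.0000,-4.0000,0.0000)
J_ω[:, 0] = z_0
entry J[1][0] = -4.0000

-4.000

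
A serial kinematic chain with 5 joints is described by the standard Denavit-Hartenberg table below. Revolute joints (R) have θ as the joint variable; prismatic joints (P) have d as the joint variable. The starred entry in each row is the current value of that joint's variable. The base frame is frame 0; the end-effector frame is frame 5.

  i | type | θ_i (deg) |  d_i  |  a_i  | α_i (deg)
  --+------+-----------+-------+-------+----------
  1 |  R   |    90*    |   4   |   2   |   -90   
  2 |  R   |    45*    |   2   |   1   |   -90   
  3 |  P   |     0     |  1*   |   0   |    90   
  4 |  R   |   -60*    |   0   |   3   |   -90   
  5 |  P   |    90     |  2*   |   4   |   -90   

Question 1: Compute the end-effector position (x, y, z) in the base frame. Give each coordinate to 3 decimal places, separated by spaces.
2.000 5.415 1.430

after link 1: o_1 = (0.0000, 2.0000, 4.0000)
after link 2: o_2 = (-2.0000, 2.7071, 3.2929)
after link 3: o_3 = (-2.0000, 2.0000, 2.5858)
after link 4: o_4 = (-2.0000, 4.8978, 3.3622)
after link 5: o_5 = (2.0000, 5.4154, 1.4304)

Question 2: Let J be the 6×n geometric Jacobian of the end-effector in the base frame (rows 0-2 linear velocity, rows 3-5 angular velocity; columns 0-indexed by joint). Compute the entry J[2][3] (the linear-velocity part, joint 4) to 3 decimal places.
axis z_3 = (-1.0000,0.0000,0.0000); lever o_n−o_3 = (4.0000,3.4154,-1.1554)
cross product → J_v[:, 3] = (-0.0000,-1.1554,-3.4154)
J_ω[:, 3] = z_3
entry J[2][3] = -3.4154

-3.415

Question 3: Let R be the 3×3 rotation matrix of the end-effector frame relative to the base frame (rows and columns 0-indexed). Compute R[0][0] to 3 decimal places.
1.000

End-effector x-axis (col 0 of R) = (1.0000,0.0000,-0.0000)
R[0][0] = 1.0000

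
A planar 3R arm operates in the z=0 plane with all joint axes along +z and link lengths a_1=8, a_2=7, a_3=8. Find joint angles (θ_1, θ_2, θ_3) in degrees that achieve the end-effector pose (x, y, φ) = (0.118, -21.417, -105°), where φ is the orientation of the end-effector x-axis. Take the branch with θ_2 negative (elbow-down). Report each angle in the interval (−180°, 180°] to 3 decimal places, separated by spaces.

wrist centre = target − a_3·(cos φ, sin φ) = (2.1886, -13.6896)
cos θ_2 = (192.1947−8²−7²)/(2·8·7) = 0.7071; θ_2 = -45.0009° (elbow-down)
β = atan2(-13.6896,2.1886) = -80.9170°; ψ = atan2(-4.9498,12.9497) = -20.9186°
θ_1 = β − ψ = -59.9984°
θ_3 = φ − θ_1 − θ_2 = -0.0007° (wrapped to (-180°,180°])

-59.998 -45.001 -0.001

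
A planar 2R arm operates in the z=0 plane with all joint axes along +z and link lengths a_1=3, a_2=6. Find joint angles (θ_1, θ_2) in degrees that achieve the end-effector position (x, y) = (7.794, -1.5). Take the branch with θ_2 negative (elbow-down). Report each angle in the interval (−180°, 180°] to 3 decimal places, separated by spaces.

cos θ_2 = (62.9964−3²−6²)/(2·3·6) = 0.4999; θ_2 = -60.0065° (elbow-down)
β = atan2(-1.5000,7.7940) = -10.8937°; ψ = atan2(-5.1965,5.9994) = -40.8981°
θ_1 = β − ψ = 30.0044°

30.004 -60.007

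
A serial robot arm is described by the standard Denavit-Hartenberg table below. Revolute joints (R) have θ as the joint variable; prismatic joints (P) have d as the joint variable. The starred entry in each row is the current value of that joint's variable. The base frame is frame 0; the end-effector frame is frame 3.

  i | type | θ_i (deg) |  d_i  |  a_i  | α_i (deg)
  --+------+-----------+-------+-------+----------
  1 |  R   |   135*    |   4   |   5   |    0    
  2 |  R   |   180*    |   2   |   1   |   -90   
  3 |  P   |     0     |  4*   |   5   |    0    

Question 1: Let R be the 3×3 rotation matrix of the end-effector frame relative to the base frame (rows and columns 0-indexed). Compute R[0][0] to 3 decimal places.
End-effector x-axis (col 0 of R) = (0.7071,-0.7071,0.0000)
R[0][0] = 0.7071

0.707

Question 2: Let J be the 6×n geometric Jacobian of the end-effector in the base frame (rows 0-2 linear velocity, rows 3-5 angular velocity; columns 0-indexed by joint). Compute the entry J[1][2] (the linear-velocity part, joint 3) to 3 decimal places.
prismatic axis z_2 = (0.7071,0.7071,0.0000)
J_v[:, 2] = z_2; J_ω[:, 2] = (0,0,0)
entry J[1][2] = 0.7071

0.707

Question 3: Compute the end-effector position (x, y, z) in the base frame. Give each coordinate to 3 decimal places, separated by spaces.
3.536 2.121 6.000

after link 1: o_1 = (-3.5355, 3.5355, 4.0000)
after link 2: o_2 = (-2.8284, 2.8284, 6.0000)
after link 3: o_3 = (3.5355, 2.1213, 6.0000)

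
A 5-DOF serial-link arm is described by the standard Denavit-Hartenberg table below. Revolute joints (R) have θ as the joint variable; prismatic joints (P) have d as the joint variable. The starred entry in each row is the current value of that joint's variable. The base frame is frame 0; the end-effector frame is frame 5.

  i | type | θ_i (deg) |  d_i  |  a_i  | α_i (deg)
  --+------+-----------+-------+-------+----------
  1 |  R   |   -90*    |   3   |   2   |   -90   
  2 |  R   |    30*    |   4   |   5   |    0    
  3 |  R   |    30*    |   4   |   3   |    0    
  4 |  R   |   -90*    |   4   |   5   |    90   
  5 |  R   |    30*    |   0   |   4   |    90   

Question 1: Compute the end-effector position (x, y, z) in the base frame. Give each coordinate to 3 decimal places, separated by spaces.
14.000 -15.160 2.134

after link 1: o_1 = (0.0000, -2.0000, 3.0000)
after link 2: o_2 = (4.0000, -6.3301, 0.5000)
after link 3: o_3 = (8.0000, -7.8301, -2.0981)
after link 4: o_4 = (12.0000, -12.1603, 0.4019)
after link 5: o_5 = (14.0000, -15.1603, 2.1340)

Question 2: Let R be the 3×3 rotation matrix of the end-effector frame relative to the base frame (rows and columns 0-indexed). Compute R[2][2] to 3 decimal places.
End-effector z-axis (col 2 of R) = (-0.8660,-0.4330,0.2500)
R[2][2] = 0.2500

0.250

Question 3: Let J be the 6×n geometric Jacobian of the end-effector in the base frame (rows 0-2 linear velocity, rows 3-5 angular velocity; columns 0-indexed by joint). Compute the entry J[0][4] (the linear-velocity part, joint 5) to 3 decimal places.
axis z_4 = (-0.0000,0.5000,0.8660); lever o_n−o_4 = (2.0000,-3.0000,1.7321)
cross product → J_v[:, 4] = (3.4641,1.7321,-1.0000)
J_ω[:, 4] = z_4
entry J[0][4] = 3.4641

3.464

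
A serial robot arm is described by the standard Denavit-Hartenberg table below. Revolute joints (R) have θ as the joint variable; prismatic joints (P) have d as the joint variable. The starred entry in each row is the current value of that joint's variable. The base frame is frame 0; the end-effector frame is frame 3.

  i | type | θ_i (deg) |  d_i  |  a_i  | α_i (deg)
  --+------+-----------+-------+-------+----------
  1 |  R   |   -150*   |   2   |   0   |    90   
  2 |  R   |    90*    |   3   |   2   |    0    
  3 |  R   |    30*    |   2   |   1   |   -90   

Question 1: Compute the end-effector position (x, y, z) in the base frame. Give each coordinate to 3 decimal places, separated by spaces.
after link 1: o_1 = (0.0000, 0.0000, 2.0000)
after link 2: o_2 = (-1.5000, 2.5981, 4.0000)
after link 3: o_3 = (-2.0670, 4.5801, 4.8660)

-2.067 4.580 4.866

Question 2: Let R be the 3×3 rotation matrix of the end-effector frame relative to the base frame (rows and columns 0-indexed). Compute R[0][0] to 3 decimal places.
End-effector x-axis (col 0 of R) = (0.4330,0.2500,0.8660)
R[0][0] = 0.4330

0.433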